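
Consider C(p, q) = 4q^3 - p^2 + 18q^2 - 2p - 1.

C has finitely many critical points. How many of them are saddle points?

C separates as a function of p plus a function of q, so ∇C=0 decouples.
∂C/∂p = -2(p + 1) = 0 at p ∈ {-1}; ∂C/∂q = 12q(q + 3) = 0 at q ∈ {-3, 0}.
The Hessian is diagonal: diag(C_pp, C_qq). Second derivatives: C_pp(-1)=-2; C_qq(-3)=-36, C_qq(0)=36.
Saddle points occur where the two diagonal entries have opposite signs: (-1, 0). Count: 1.

1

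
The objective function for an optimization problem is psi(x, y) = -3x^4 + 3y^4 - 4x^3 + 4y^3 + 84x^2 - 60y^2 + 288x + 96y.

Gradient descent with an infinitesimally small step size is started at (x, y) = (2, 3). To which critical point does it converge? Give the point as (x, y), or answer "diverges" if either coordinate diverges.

(-2, 2)

psi is separable, so gradient descent decouples: x follows -∂psi/∂x, y follows -∂psi/∂y.
∂psi/∂x = -12(x - 4)(x + 2)(x + 3); at x=2 this is 480, so x decreases.
∂psi/∂y = 12(y - 2)(y - 1)(y + 4); at y=3 this is 168, so y decreases.
x converges to its nearest critical value -2 (a local min of the x-part); y converges to 2. The iterate converges to (-2, 2).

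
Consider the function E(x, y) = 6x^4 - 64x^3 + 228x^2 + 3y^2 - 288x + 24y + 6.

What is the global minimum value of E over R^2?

-160

E(x,y) separates as P(x) + Q(y) + 6, so its minimum is min P + min Q + 6.
P'(x) = 24(x - 4)(x - 3)(x - 1) vanishes at x ∈ {1, 3, 4}; Q'(y) = 6y + 24 vanishes at y ∈ {-4}.
Local minima of P (where P''>0): P(1)=-118, P(4)=-64. Local minima of Q: Q(-4)=-48.
So the global minimum of E is P(1) + Q(-4) + 6 = -118 − 48 + 6 = -160, attained at (1, -4).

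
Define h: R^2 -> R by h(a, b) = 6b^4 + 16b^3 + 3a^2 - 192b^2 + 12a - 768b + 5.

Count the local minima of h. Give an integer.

h separates as a function of a plus a function of b, so ∇h=0 decouples.
∂h/∂a = 6(a + 2) = 0 at a ∈ {-2}; ∂h/∂b = 24(b - 4)(b + 2)(b + 4) = 0 at b ∈ {-4, -2, 4}.
The Hessian is diagonal: diag(h_aa, h_bb). Second derivatives: h_aa(-2)=6; h_bb(-4)=384, h_bb(-2)=-288, h_bb(4)=1152.
Local minima occur where both diagonal entries positive: (-2, -4), (-2, 4). Count: 2.

2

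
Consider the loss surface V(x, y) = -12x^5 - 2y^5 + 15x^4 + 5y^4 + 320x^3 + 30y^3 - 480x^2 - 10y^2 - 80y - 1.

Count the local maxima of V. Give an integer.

V separates as a function of x plus a function of y, so ∇V=0 decouples.
∂V/∂x = -60x(x - 4)(x - 1)(x + 4) = 0 at x ∈ {-4, 0, 1, 4}; ∂V/∂y = -10(y - 4)(y - 1)(y + 1)(y + 2) = 0 at y ∈ {-2, -1, 1, 4}.
The Hessian is diagonal: diag(V_xx, V_yy). Second derivatives: V_xx(-4)=9600, V_xx(0)=-960, V_xx(1)=900, V_xx(4)=-5760; V_yy(-2)=180, V_yy(-1)=-100, V_yy(1)=180, V_yy(4)=-900.
Local maxima occur where both diagonal entries negative: (0, -1), (0, 4), (4, -1), (4, 4). Count: 4.

4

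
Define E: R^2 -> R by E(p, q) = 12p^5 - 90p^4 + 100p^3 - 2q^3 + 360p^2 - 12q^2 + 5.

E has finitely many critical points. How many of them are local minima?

2

E separates as a function of p plus a function of q, so ∇E=0 decouples.
∂E/∂p = 60p(p - 4)(p - 3)(p + 1) = 0 at p ∈ {-1, 0, 3, 4}; ∂E/∂q = -6q(q + 4) = 0 at q ∈ {-4, 0}.
The Hessian is diagonal: diag(E_pp, E_qq). Second derivatives: E_pp(-1)=-1200, E_pp(0)=720, E_pp(3)=-720, E_pp(4)=1200; E_qq(-4)=24, E_qq(0)=-24.
Local minima occur where both diagonal entries positive: (0, -4), (4, -4). Count: 2.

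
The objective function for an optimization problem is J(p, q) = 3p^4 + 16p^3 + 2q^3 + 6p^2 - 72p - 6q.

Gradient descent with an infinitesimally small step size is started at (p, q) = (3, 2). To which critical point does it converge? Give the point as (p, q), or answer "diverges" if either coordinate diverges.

(1, 1)

J is separable, so gradient descent decouples: p follows -∂J/∂p, q follows -∂J/∂q.
∂J/∂p = 12(p - 1)(p + 2)(p + 3); at p=3 this is 720, so p decreases.
∂J/∂q = 6(q - 1)(q + 1); at q=2 this is 18, so q decreases.
p converges to its nearest critical value 1 (a local min of the p-part); q converges to 1. The iterate converges to (1, 1).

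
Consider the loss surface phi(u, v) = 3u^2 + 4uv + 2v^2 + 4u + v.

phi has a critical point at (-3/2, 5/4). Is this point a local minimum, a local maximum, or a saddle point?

The Hessian of phi is constant: H = [[6, 4], [4, 4]].
det(H) = 6·4 − 4² = 8.
det(H) > 0 and tr(H) = 10 > 0, so H is positive definite and the point is a local minimum.

local minimum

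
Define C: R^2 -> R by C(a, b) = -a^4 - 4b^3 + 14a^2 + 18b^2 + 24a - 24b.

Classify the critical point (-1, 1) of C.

The mixed partial ∂²C/∂a∂b is 0, so the Hessian at any point is diag(C_aa, C_bb) = diag(4(-3a^2 + 7), 12(-2b + 3)).
At (-1, 1): H = diag(16, 12).
Both eigenvalues are positive, so H is positive definite: a local minimum.

local minimum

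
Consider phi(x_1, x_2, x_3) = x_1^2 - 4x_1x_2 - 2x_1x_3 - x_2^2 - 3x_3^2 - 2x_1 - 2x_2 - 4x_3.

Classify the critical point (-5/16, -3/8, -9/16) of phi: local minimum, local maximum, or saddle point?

The Hessian is constant: H = [[2, -4, -2], [-4, -2, 0], [-2, 0, -6]].
Leading principal minors: Δ₁ = 2, Δ₂ = -20, Δ₃ = 128.
The minors fit neither the all-positive nor the alternating-sign pattern, so H is indefinite: a saddle point.

saddle point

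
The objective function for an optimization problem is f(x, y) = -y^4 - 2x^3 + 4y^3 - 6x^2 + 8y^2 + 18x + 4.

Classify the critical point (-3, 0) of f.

The mixed partial ∂²f/∂x∂y is 0, so the Hessian at any point is diag(f_xx, f_yy) = diag(-12(x + 1), 4(-3y^2 + 6y + 4)).
At (-3, 0): H = diag(24, 16).
Both eigenvalues are positive, so H is positive definite: a local minimum.

local minimum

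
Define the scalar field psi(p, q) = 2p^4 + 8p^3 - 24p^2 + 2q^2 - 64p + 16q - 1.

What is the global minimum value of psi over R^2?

-161

psi(p,q) separates as A(p) + B(q) − 1, so its minimum is min A + min B − 1.
A'(p) = 8(p - 2)(p + 1)(p + 4) vanishes at p ∈ {-4, -1, 2}; B'(q) = 4q + 16 vanishes at q ∈ {-4}.
Local minima of A (where A''>0): A(-4)=-128, A(2)=-128. Local minima of B: B(-4)=-32.
So the global minimum of psi is A(-4) + B(-4) − 1 = -128 − 32 − 1 = -161, attained at (-4, -4).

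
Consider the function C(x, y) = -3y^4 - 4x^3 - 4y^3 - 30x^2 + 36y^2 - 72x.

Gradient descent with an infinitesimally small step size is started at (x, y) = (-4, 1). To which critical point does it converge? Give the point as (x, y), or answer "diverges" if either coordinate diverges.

(-3, 0)

C is separable, so gradient descent decouples: x follows -∂C/∂x, y follows -∂C/∂y.
∂C/∂x = -12(x + 2)(x + 3); at x=-4 this is -24, so x increases.
∂C/∂y = -12y(y - 2)(y + 3); at y=1 this is 48, so y decreases.
x converges to its nearest critical value -3 (a local min of the x-part); y converges to 0. The iterate converges to (-3, 0).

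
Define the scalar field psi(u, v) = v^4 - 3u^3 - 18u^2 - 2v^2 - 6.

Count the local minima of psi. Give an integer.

2

psi separates as a function of u plus a function of v, so ∇psi=0 decouples.
∂psi/∂u = -9u(u + 4) = 0 at u ∈ {-4, 0}; ∂psi/∂v = 4v(v - 1)(v + 1) = 0 at v ∈ {-1, 0, 1}.
The Hessian is diagonal: diag(psi_uu, psi_vv). Second derivatives: psi_uu(-4)=36, psi_uu(0)=-36; psi_vv(-1)=8, psi_vv(0)=-4, psi_vv(1)=8.
Local minima occur where both diagonal entries positive: (-4, -1), (-4, 1). Count: 2.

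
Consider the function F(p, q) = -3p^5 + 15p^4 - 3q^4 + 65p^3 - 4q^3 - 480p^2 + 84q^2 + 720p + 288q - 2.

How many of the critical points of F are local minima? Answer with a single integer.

2

F separates as a function of p plus a function of q, so ∇F=0 decouples.
∂F/∂p = -15(p - 4)(p - 3)(p - 1)(p + 4) = 0 at p ∈ {-4, 1, 3, 4}; ∂F/∂q = -12(q - 4)(q + 2)(q + 3) = 0 at q ∈ {-3, -2, 4}.
The Hessian is diagonal: diag(F_pp, F_qq). Second derivatives: F_pp(-4)=4200, F_pp(1)=-450, F_pp(3)=210, F_pp(4)=-360; F_qq(-3)=-84, F_qq(-2)=72, F_qq(4)=-504.
Local minima occur where both diagonal entries positive: (-4, -2), (3, -2). Count: 2.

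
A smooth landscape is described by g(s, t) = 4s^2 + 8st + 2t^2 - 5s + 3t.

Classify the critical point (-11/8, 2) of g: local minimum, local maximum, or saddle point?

saddle point

The Hessian of g is constant: H = [[8, 8], [8, 4]].
det(H) = 8·4 − 8² = -32.
Since det(H) < 0, H is indefinite and the critical point is a saddle point.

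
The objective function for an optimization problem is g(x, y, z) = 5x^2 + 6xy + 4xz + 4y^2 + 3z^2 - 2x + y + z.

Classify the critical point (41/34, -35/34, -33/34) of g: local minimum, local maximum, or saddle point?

The Hessian is constant: H = [[10, 6, 4], [6, 8, 0], [4, 0, 6]].
Leading principal minors: Δ₁ = 10, Δ₂ = 44, Δ₃ = 136.
All leading minors are positive, so H is positive definite: a local minimum.

local minimum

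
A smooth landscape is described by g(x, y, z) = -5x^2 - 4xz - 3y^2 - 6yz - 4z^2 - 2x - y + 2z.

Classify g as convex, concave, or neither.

g is quadratic, so its Hessian is the constant matrix H = [[-10, 0, -4], [0, -6, -6], [-4, -6, -8]].
Leading principal minors: -10, 60, -24.
Signs alternate −, +, − ⇒ H ≺ 0 ⇒ concave.

concave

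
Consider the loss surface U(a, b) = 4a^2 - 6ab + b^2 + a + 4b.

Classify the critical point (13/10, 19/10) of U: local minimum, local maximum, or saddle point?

saddle point

The Hessian of U is constant: H = [[8, -6], [-6, 2]].
det(H) = 8·2 − (-6)² = -20.
Since det(H) < 0, H is indefinite and the critical point is a saddle point.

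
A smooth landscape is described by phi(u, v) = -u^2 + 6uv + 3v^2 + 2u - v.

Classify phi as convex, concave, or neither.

neither

phi is quadratic, so its Hessian is the constant matrix H = [[-2, 6], [6, 6]].
det(H) = -48, tr(H) = 4.
det(H) < 0, so H is indefinite: neither convex nor concave.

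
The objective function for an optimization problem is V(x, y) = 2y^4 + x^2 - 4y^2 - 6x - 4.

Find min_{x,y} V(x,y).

V(x,y) separates as P(x) + Q(y) − 4, so its minimum is min P + min Q − 4.
P'(x) = 2x - 6 vanishes at x ∈ {3}; Q'(y) = 8y(y - 1)(y + 1) vanishes at y ∈ {-1, 0, 1}.
Local minima of P (where P''>0): P(3)=-9. Local minima of Q: Q(-1)=-2, Q(1)=-2.
So the global minimum of V is P(3) + Q(-1) − 4 = -9 − 2 − 4 = -15, attained at (3, -1).

-15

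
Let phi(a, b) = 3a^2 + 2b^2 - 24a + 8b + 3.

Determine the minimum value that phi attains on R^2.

phi(a,b) separates as P(a) + Q(b) + 3, so its minimum is min P + min Q + 3.
P'(a) = 6a - 24 vanishes at a ∈ {4}; Q'(b) = 4b + 8 vanishes at b ∈ {-2}.
Local minima of P (where P''>0): P(4)=-48. Local minima of Q: Q(-2)=-8.
So the global minimum of phi is P(4) + Q(-2) + 3 = -48 − 8 + 3 = -53, attained at (4, -2).

-53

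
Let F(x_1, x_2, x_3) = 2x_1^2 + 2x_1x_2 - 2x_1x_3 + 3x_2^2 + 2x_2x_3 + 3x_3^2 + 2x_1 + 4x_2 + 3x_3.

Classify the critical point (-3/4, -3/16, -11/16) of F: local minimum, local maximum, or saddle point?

The Hessian is constant: H = [[4, 2, -2], [2, 6, 2], [-2, 2, 6]].
Leading principal minors: Δ₁ = 4, Δ₂ = 20, Δ₃ = 64.
All leading minors are positive, so H is positive definite: a local minimum.

local minimum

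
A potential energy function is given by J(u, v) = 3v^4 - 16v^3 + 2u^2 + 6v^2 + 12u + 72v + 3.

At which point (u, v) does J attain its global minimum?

(-3, -1)

J(u,v) separates as P(u) + Q(v) + 3, so its minimum is min P + min Q + 3.
P'(u) = 4u + 12 vanishes at u ∈ {-3}; Q'(v) = 12(v - 3)(v - 2)(v + 1) vanishes at v ∈ {-1, 2, 3}.
Local minima of P (where P''>0): P(-3)=-18. Local minima of Q: Q(-1)=-47, Q(3)=81.
So the global minimum of J is P(-3) + Q(-1) + 3 = -18 − 47 + 3 = -62, attained at (-3, -1).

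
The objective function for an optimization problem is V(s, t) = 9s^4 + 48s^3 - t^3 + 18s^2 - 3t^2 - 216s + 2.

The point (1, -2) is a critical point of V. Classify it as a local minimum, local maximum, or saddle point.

local minimum

The mixed partial ∂²V/∂s∂t is 0, so the Hessian at any point is diag(V_ss, V_tt) = diag(36(3s^2 + 8s + 1), -6(t + 1)).
At (1, -2): H = diag(432, 6).
Both eigenvalues are positive, so H is positive definite: a local minimum.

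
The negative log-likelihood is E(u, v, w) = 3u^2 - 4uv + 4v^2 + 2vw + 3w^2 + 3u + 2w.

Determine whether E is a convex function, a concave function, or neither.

E is quadratic, so its Hessian is the constant matrix H = [[6, -4, 0], [-4, 8, 2], [0, 2, 6]].
Leading principal minors: 6, 32, 168.
All positive ⇒ H ≻ 0 ⇒ convex.

convex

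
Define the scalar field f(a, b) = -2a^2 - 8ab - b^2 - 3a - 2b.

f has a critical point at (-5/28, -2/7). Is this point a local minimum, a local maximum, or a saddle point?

The Hessian of f is constant: H = [[-4, -8], [-8, -2]].
det(H) = (-4)·(-2) − (-8)² = -56.
Since det(H) < 0, H is indefinite and the critical point is a saddle point.

saddle point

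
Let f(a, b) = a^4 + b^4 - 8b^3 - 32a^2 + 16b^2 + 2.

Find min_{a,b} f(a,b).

-254

f(a,b) separates as P(a) + Q(b) + 2, so its minimum is min P + min Q + 2.
P'(a) = 4a(a - 4)(a + 4) vanishes at a ∈ {-4, 0, 4}; Q'(b) = 4b(b - 4)(b - 2) vanishes at b ∈ {0, 2, 4}.
Local minima of P (where P''>0): P(-4)=-256, P(4)=-256. Local minima of Q: Q(0)=0, Q(4)=0.
So the global minimum of f is P(-4) + Q(0) + 2 = -256 + 0 + 2 = -254, attained at (-4, 0).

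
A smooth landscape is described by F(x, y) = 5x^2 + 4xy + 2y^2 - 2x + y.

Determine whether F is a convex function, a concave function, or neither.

F is quadratic, so its Hessian is the constant matrix H = [[10, 4], [4, 4]].
det(H) = 24, tr(H) = 14.
det(H) > 0 and tr(H) > 0, so H is positive definite everywhere: convex.

convex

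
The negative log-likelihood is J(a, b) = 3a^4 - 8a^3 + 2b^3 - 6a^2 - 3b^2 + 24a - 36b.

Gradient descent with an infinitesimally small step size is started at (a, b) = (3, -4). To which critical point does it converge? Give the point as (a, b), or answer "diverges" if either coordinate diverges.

diverges

J is separable, so gradient descent decouples: a follows -∂J/∂a, b follows -∂J/∂b.
∂J/∂a = 12(a - 2)(a - 1)(a + 1); at a=3 this is 96, so a decreases.
∂J/∂b = 6(b - 3)(b + 2); at b=-4 this is 84, so b decreases.
The b-coordinate has no critical point in that direction and runs off to infinity.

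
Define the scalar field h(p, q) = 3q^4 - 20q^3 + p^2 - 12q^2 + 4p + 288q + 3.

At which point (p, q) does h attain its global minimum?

(-2, -2)

h(p,q) separates as A(p) + B(q) + 3, so its minimum is min A + min B + 3.
A'(p) = 2p + 4 vanishes at p ∈ {-2}; B'(q) = 12(q - 4)(q - 3)(q + 2) vanishes at q ∈ {-2, 3, 4}.
Local minima of A (where A''>0): A(-2)=-4. Local minima of B: B(-2)=-416, B(4)=448.
So the global minimum of h is A(-2) + B(-2) + 3 = -4 − 416 + 3 = -417, attained at (-2, -2).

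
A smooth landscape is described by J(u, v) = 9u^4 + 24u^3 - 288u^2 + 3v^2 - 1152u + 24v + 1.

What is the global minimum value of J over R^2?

-5423

J(u,v) separates as P(u) + Q(v) + 1, so its minimum is min P + min Q + 1.
P'(u) = 36(u - 4)(u + 2)(u + 4) vanishes at u ∈ {-4, -2, 4}; Q'(v) = 6v + 24 vanishes at v ∈ {-4}.
Local minima of P (where P''>0): P(-4)=768, P(4)=-5376. Local minima of Q: Q(-4)=-48.
So the global minimum of J is P(4) + Q(-4) + 1 = -5376 − 48 + 1 = -5423, attained at (4, -4).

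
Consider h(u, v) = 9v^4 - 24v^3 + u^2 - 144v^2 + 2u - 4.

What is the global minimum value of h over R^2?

h(u,v) separates as P(u) + Q(v) − 4, so its minimum is min P + min Q − 4.
P'(u) = 2u + 2 vanishes at u ∈ {-1}; Q'(v) = 36v(v - 4)(v + 2) vanishes at v ∈ {-2, 0, 4}.
Local minima of P (where P''>0): P(-1)=-1. Local minima of Q: Q(-2)=-240, Q(4)=-1536.
So the global minimum of h is P(-1) + Q(4) − 4 = -1 − 1536 − 4 = -1541, attained at (-1, 4).

-1541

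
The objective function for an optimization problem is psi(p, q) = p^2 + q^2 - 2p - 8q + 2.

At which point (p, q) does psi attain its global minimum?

psi(p,q) separates as A(p) + B(q) + 2, so its minimum is min A + min B + 2.
A'(p) = 2p - 2 vanishes at p ∈ {1}; B'(q) = 2q - 8 vanishes at q ∈ {4}.
Local minima of A (where A''>0): A(1)=-1. Local minima of B: B(4)=-16.
So the global minimum of psi is A(1) + B(4) + 2 = -1 − 16 + 2 = -15, attained at (1, 4).

(1, 4)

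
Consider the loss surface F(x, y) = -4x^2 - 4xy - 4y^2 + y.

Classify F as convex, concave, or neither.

F is quadratic, so its Hessian is the constant matrix H = [[-8, -4], [-4, -8]].
det(H) = 48, tr(H) = -16.
det(H) > 0 and tr(H) < 0, so H is negative definite everywhere: concave.

concave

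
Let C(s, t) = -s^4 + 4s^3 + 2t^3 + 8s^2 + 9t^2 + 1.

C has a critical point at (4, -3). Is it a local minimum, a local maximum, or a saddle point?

The mixed partial ∂²C/∂s∂t is 0, so the Hessian at any point is diag(C_ss, C_tt) = diag(4(-3s^2 + 6s + 4), 6(2t + 3)).
At (4, -3): H = diag(-80, -18).
Both eigenvalues are negative, so H is negative definite: a local maximum.

local maximum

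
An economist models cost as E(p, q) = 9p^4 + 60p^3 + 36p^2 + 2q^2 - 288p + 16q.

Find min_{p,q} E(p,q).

-215

E(p,q) separates as A(p) + B(q), so its minimum is min A + min B.
A'(p) = 36(p - 1)(p + 2)(p + 4) vanishes at p ∈ {-4, -2, 1}; B'(q) = 4q + 16 vanishes at q ∈ {-4}.
Local minima of A (where A''>0): A(-4)=192, A(1)=-183. Local minima of B: B(-4)=-32.
So the global minimum of E is A(1) + B(-4) = -183 − 32 = -215, attained at (1, -4).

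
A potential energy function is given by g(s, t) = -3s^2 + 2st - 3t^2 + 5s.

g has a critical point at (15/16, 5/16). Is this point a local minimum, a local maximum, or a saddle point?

local maximum

The Hessian of g is constant: H = [[-6, 2], [2, -6]].
det(H) = (-6)·(-6) − 2² = 32.
det(H) > 0 and tr(H) = -12 < 0, so H is negative definite and the point is a local maximum.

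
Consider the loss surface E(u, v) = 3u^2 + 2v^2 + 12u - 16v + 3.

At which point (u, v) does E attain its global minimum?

(-2, 4)

E(u,v) separates as P(u) + Q(v) + 3, so its minimum is min P + min Q + 3.
P'(u) = 6u + 12 vanishes at u ∈ {-2}; Q'(v) = 4v - 16 vanishes at v ∈ {4}.
Local minima of P (where P''>0): P(-2)=-12. Local minima of Q: Q(4)=-32.
So the global minimum of E is P(-2) + Q(4) + 3 = -12 − 32 + 3 = -41, attained at (-2, 4).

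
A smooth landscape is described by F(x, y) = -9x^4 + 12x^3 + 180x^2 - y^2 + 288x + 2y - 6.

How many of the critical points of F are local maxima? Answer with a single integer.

F separates as a function of x plus a function of y, so ∇F=0 decouples.
∂F/∂x = -36(x - 4)(x + 1)(x + 2) = 0 at x ∈ {-2, -1, 4}; ∂F/∂y = -2(y - 1) = 0 at y ∈ {1}.
The Hessian is diagonal: diag(F_xx, F_yy). Second derivatives: F_xx(-2)=-216, F_xx(-1)=180, F_xx(4)=-1080; F_yy(1)=-2.
Local maxima occur where both diagonal entries negative: (-2, 1), (4, 1). Count: 2.

2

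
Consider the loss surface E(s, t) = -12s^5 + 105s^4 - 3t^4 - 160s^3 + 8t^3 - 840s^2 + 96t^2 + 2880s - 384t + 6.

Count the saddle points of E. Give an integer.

E separates as a function of s plus a function of t, so ∇E=0 decouples.
∂E/∂s = -60(s - 4)(s - 3)(s - 2)(s + 2) = 0 at s ∈ {-2, 2, 3, 4}; ∂E/∂t = -12(t - 4)(t - 2)(t + 4) = 0 at t ∈ {-4, 2, 4}.
The Hessian is diagonal: diag(E_ss, E_tt). Second derivatives: E_ss(-2)=7200, E_ss(2)=-480, E_ss(3)=300, E_ss(4)=-720; E_tt(-4)=-576, E_tt(2)=144, E_tt(4)=-192.
Saddle points occur where the two diagonal entries have opposite signs: (-2, -4), (-2, 4), (2, 2), (3, -4), (3, 4), (4, 2). Count: 6.

6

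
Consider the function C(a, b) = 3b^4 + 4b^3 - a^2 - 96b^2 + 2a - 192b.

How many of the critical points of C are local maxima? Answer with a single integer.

1

C separates as a function of a plus a function of b, so ∇C=0 decouples.
∂C/∂a = -2(a - 1) = 0 at a ∈ {1}; ∂C/∂b = 12(b - 4)(b + 1)(b + 4) = 0 at b ∈ {-4, -1, 4}.
The Hessian is diagonal: diag(C_aa, C_bb). Second derivatives: C_aa(1)=-2; C_bb(-4)=288, C_bb(-1)=-180, C_bb(4)=480.
Local maxima occur where both diagonal entries negative: (1, -1). Count: 1.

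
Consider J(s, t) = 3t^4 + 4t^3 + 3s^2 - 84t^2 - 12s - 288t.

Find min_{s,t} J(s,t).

J(s,t) separates as P(s) + Q(t), so its minimum is min P + min Q.
P'(s) = 6s - 12 vanishes at s ∈ {2}; Q'(t) = 12(t - 4)(t + 2)(t + 3) vanishes at t ∈ {-3, -2, 4}.
Local minima of P (where P''>0): P(2)=-12. Local minima of Q: Q(-3)=243, Q(4)=-1472.
So the global minimum of J is P(2) + Q(4) = -12 − 1472 = -1484, attained at (2, 4).

-1484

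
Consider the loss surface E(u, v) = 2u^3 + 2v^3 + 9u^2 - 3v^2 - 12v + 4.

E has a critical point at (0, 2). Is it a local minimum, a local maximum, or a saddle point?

local minimum

The mixed partial ∂²E/∂u∂v is 0, so the Hessian at any point is diag(E_uu, E_vv) = diag(6(2u + 3), 6(2v - 1)).
At (0, 2): H = diag(18, 18).
Both eigenvalues are positive, so H is positive definite: a local minimum.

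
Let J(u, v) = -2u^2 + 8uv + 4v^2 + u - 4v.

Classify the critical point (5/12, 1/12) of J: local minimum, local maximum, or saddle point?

The Hessian of J is constant: H = [[-4, 8], [8, 8]].
det(H) = (-4)·8 − 8² = -96.
Since det(H) < 0, H is indefinite and the critical point is a saddle point.

saddle point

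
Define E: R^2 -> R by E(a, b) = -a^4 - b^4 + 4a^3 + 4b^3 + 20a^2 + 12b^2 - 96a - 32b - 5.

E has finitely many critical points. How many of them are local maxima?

E separates as a function of a plus a function of b, so ∇E=0 decouples.
∂E/∂a = -4(a - 4)(a - 2)(a + 3) = 0 at a ∈ {-3, 2, 4}; ∂E/∂b = -4(b - 4)(b - 1)(b + 2) = 0 at b ∈ {-2, 1, 4}.
The Hessian is diagonal: diag(E_aa, E_bb). Second derivatives: E_aa(-3)=-140, E_aa(2)=40, E_aa(4)=-56; E_bb(-2)=-72, E_bb(1)=36, E_bb(4)=-72.
Local maxima occur where both diagonal entries negative: (-3, -2), (-3, 4), (4, -2), (4, 4). Count: 4.

4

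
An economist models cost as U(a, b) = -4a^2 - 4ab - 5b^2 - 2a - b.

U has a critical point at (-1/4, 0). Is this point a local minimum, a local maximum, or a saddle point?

The Hessian of U is constant: H = [[-8, -4], [-4, -10]].
det(H) = (-8)·(-10) − (-4)² = 64.
det(H) > 0 and tr(H) = -18 < 0, so H is negative definite and the point is a local maximum.

local maximum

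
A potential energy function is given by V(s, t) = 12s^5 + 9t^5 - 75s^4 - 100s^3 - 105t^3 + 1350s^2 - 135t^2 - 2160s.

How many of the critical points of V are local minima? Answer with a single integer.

V separates as a function of s plus a function of t, so ∇V=0 decouples.
∂V/∂s = 60(s - 4)(s - 3)(s - 1)(s + 3) = 0 at s ∈ {-3, 1, 3, 4}; ∂V/∂t = 45t(t - 3)(t + 1)(t + 2) = 0 at t ∈ {-2, -1, 0, 3}.
The Hessian is diagonal: diag(V_ss, V_tt). Second derivatives: V_ss(-3)=-10080, V_ss(1)=1440, V_ss(3)=-720, V_ss(4)=1260; V_tt(-2)=-450, V_tt(-1)=180, V_tt(0)=-270, V_tt(3)=2700.
Local minima occur where both diagonal entries positive: (1, -1), (1, 3), (4, -1), (4, 3). Count: 4.

4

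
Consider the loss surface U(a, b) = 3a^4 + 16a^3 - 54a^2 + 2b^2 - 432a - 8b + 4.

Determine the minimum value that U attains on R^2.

U(a,b) separates as P(a) + Q(b) + 4, so its minimum is min P + min Q + 4.
P'(a) = 12(a - 3)(a + 3)(a + 4) vanishes at a ∈ {-4, -3, 3}; Q'(b) = 4b - 8 vanishes at b ∈ {2}.
Local minima of P (where P''>0): P(-4)=608, P(3)=-1107. Local minima of Q: Q(2)=-8.
So the global minimum of U is P(3) + Q(2) + 4 = -1107 − 8 + 4 = -1111, attained at (3, 2).

-1111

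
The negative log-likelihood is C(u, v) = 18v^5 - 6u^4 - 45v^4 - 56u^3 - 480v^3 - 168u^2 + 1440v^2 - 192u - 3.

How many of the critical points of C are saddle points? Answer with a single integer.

6

C separates as a function of u plus a function of v, so ∇C=0 decouples.
∂C/∂u = -24(u + 1)(u + 2)(u + 4) = 0 at u ∈ {-4, -2, -1}; ∂C/∂v = 90v(v - 4)(v - 2)(v + 4) = 0 at v ∈ {-4, 0, 2, 4}.
The Hessian is diagonal: diag(C_uu, C_vv). Second derivatives: C_uu(-4)=-144, C_uu(-2)=48, C_uu(-1)=-72; C_vv(-4)=-17280, C_vv(0)=2880, C_vv(2)=-2160, C_vv(4)=5760.
Saddle points occur where the two diagonal entries have opposite signs: (-4, 0), (-4, 4), (-2, -4), (-2, 2), (-1, 0), (-1, 4). Count: 6.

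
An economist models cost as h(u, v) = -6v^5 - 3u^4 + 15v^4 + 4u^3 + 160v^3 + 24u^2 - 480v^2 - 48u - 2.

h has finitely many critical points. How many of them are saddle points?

6

h separates as a function of u plus a function of v, so ∇h=0 decouples.
∂h/∂u = -12(u - 2)(u - 1)(u + 2) = 0 at u ∈ {-2, 1, 2}; ∂h/∂v = -30v(v - 4)(v - 2)(v + 4) = 0 at v ∈ {-4, 0, 2, 4}.
The Hessian is diagonal: diag(h_uu, h_vv). Second derivatives: h_uu(-2)=-144, h_uu(1)=36, h_uu(2)=-48; h_vv(-4)=5760, h_vv(0)=-960, h_vv(2)=720, h_vv(4)=-1920.
Saddle points occur where the two diagonal entries have opposite signs: (-2, -4), (-2, 2), (1, 0), (1, 4), (2, -4), (2, 2). Count: 6.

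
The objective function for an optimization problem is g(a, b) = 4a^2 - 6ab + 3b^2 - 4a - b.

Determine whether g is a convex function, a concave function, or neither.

convex

g is quadratic, so its Hessian is the constant matrix H = [[8, -6], [-6, 6]].
det(H) = 12, tr(H) = 14.
det(H) > 0 and tr(H) > 0, so H is positive definite everywhere: convex.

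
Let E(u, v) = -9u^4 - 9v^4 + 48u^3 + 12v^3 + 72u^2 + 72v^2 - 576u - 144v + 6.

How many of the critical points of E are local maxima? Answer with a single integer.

E separates as a function of u plus a function of v, so ∇E=0 decouples.
∂E/∂u = -36(u - 4)(u - 2)(u + 2) = 0 at u ∈ {-2, 2, 4}; ∂E/∂v = -36(v - 2)(v - 1)(v + 2) = 0 at v ∈ {-2, 1, 2}.
The Hessian is diagonal: diag(E_uu, E_vv). Second derivatives: E_uu(-2)=-864, E_uu(2)=288, E_uu(4)=-432; E_vv(-2)=-432, E_vv(1)=108, E_vv(2)=-144.
Local maxima occur where both diagonal entries negative: (-2, -2), (-2, 2), (4, -2), (4, 2). Count: 4.

4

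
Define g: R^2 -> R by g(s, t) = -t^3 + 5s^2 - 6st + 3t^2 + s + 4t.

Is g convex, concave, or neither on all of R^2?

neither

The term -t^3 is cubic, so the Hessian is not constant.
∂²g/∂t² = -6t + 6, which takes both signs as t varies (negative for sufficiently large t). A diagonal entry of the Hessian changing sign means the Hessian is neither positive- nor negative-semidefinite on all of R^2.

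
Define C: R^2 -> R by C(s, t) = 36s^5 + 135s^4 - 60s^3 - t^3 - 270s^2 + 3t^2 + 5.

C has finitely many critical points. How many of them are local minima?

C separates as a function of s plus a function of t, so ∇C=0 decouples.
∂C/∂s = 180s(s - 1)(s + 1)(s + 3) = 0 at s ∈ {-3, -1, 0, 1}; ∂C/∂t = -3t(t - 2) = 0 at t ∈ {0, 2}.
The Hessian is diagonal: diag(C_ss, C_tt). Second derivatives: C_ss(-3)=-4320, C_ss(-1)=720, C_ss(0)=-540, C_ss(1)=1440; C_tt(0)=6, C_tt(2)=-6.
Local minima occur where both diagonal entries positive: (-1, 0), (1, 0). Count: 2.

2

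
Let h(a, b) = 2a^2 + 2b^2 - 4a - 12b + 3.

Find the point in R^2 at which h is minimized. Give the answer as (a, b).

h(a,b) separates as P(a) + Q(b) + 3, so its minimum is min P + min Q + 3.
P'(a) = 4a - 4 vanishes at a ∈ {1}; Q'(b) = 4b - 12 vanishes at b ∈ {3}.
Local minima of P (where P''>0): P(1)=-2. Local minima of Q: Q(3)=-18.
So the global minimum of h is P(1) + Q(3) + 3 = -2 − 18 + 3 = -17, attained at (1, 3).

(1, 3)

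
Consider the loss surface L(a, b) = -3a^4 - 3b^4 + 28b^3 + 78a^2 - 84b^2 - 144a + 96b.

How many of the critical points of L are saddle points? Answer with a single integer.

L separates as a function of a plus a function of b, so ∇L=0 decouples.
∂L/∂a = -12(a - 3)(a - 1)(a + 4) = 0 at a ∈ {-4, 1, 3}; ∂L/∂b = -12(b - 4)(b - 2)(b - 1) = 0 at b ∈ {1, 2, 4}.
The Hessian is diagonal: diag(L_aa, L_bb). Second derivatives: L_aa(-4)=-420, L_aa(1)=120, L_aa(3)=-168; L_bb(1)=-36, L_bb(2)=24, L_bb(4)=-72.
Saddle points occur where the two diagonal entries have opposite signs: (-4, 2), (1, 1), (1, 4), (3, 2). Count: 4.

4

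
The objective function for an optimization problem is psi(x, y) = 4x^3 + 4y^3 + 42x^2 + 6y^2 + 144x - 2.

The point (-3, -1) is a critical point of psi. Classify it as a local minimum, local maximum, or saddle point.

The mixed partial ∂²psi/∂x∂y is 0, so the Hessian at any point is diag(psi_xx, psi_yy) = diag(12(2x + 7), 12(2y + 1)).
At (-3, -1): H = diag(12, -12).
The eigenvalues have opposite signs, so H is indefinite: a saddle point.

saddle point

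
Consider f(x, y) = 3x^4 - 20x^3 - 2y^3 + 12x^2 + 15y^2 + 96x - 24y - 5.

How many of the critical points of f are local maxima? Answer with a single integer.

f separates as a function of x plus a function of y, so ∇f=0 decouples.
∂f/∂x = 12(x - 4)(x - 2)(x + 1) = 0 at x ∈ {-1, 2, 4}; ∂f/∂y = -6(y - 4)(y - 1) = 0 at y ∈ {1, 4}.
The Hessian is diagonal: diag(f_xx, f_yy). Second derivatives: f_xx(-1)=180, f_xx(2)=-72, f_xx(4)=120; f_yy(1)=18, f_yy(4)=-18.
Local maxima occur where both diagonal entries negative: (2, 4). Count: 1.

1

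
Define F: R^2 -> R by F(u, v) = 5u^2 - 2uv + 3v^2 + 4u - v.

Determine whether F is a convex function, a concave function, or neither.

convex

F is quadratic, so its Hessian is the constant matrix H = [[10, -2], [-2, 6]].
det(H) = 56, tr(H) = 16.
det(H) > 0 and tr(H) > 0, so H is positive definite everywhere: convex.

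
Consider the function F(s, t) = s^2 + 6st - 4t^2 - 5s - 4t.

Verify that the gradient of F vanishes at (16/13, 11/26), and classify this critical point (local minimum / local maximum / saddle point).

∇F = (2s + 6t - 5, 6s - 8t - 4); substituting (16/13, 11/26) gives ∇F = (0, 0), so (16/13, 11/26) is indeed a critical point.
The Hessian of F is constant: H = [[2, 6], [6, -8]].
det(H) = 2·(-8) − 6² = -52.
Since det(H) < 0, H is indefinite and the critical point is a saddle point.

saddle point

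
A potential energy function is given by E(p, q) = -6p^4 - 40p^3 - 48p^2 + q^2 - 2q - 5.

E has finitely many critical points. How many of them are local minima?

1

E separates as a function of p plus a function of q, so ∇E=0 decouples.
∂E/∂p = -24p(p + 1)(p + 4) = 0 at p ∈ {-4, -1, 0}; ∂E/∂q = 2(q - 1) = 0 at q ∈ {1}.
The Hessian is diagonal: diag(E_pp, E_qq). Second derivatives: E_pp(-4)=-288, E_pp(-1)=72, E_pp(0)=-96; E_qq(1)=2.
Local minima occur where both diagonal entries positive: (-1, 1). Count: 1.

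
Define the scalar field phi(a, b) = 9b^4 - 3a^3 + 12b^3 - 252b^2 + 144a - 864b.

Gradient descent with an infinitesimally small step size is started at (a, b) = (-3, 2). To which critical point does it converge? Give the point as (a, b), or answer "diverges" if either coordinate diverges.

phi is separable, so gradient descent decouples: a follows -∂phi/∂a, b follows -∂phi/∂b.
∂phi/∂a = -9(a - 4)(a + 4); at a=-3 this is 63, so a decreases.
∂phi/∂b = 36(b - 4)(b + 2)(b + 3); at b=2 this is -1440, so b increases.
a converges to its nearest critical value -4 (a local min of the a-part); b converges to 4. The iterate converges to (-4, 4).

(-4, 4)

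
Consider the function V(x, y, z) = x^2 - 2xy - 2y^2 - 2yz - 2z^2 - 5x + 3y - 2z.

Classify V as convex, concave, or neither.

neither

V is quadratic, so its Hessian is the constant matrix H = [[2, -2, 0], [-2, -4, -2], [0, -2, -4]].
Leading principal minors: 2, -12, 40.
Neither pattern holds ⇒ H is indefinite ⇒ neither convex nor concave.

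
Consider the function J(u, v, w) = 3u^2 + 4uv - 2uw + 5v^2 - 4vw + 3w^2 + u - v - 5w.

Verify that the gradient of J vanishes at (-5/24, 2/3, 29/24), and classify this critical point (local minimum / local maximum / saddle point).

∇J = (6u + 4v - 2w + 1, 4u + 10v - 4w - 1, -2u - 4v + 6w - 5); substituting (-5/24, 2/3, 29/24) gives ∇J = (0, 0, 0), so (-5/24, 2/3, 29/24) is indeed a critical point.
The Hessian is constant: H = [[6, 4, -2], [4, 10, -4], [-2, -4, 6]].
Leading principal minors: Δ₁ = 6, Δ₂ = 44, Δ₃ = 192.
All leading minors are positive, so H is positive definite: a local minimum.

local minimum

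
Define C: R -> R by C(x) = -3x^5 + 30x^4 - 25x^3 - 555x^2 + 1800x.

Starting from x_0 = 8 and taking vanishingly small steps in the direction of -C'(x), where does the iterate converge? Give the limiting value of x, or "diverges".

diverges

C'(x) = -15(x - 5)(x - 4)(x - 2)(x + 3), so C'(8) = -11880.
Gradient descent moves in the -C' direction, i.e. x is increasing.
There is no critical point above x=8, and C' keeps the same sign, so the iterate runs off to +∞.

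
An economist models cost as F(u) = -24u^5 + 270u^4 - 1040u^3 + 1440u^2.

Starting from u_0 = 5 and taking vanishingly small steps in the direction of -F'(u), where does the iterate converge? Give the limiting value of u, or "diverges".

F'(u) = -120u(u - 4)(u - 3)(u - 2), so F'(5) = -3600.
Gradient descent moves in the -F' direction, i.e. u is increasing.
There is no critical point above u=5, and F' keeps the same sign, so the iterate runs off to +∞.

diverges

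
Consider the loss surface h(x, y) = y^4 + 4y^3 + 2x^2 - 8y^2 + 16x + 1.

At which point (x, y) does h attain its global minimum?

h(x,y) separates as P(x) + Q(y) + 1, so its minimum is min P + min Q + 1.
P'(x) = 4x + 16 vanishes at x ∈ {-4}; Q'(y) = 4y(y - 1)(y + 4) vanishes at y ∈ {-4, 0, 1}.
Local minima of P (where P''>0): P(-4)=-32. Local minima of Q: Q(-4)=-128, Q(1)=-3.
So the global minimum of h is P(-4) + Q(-4) + 1 = -32 − 128 + 1 = -159, attained at (-4, -4).

(-4, -4)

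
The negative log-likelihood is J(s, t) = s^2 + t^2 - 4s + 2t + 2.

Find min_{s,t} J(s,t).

J(s,t) separates as P(s) + Q(t) + 2, so its minimum is min P + min Q + 2.
P'(s) = 2s - 4 vanishes at s ∈ {2}; Q'(t) = 2(t + 1) vanishes at t ∈ {-1}.
Local minima of P (where P''>0): P(2)=-4. Local minima of Q: Q(-1)=-1.
So the global minimum of J is P(2) + Q(-1) + 2 = -4 − 1 + 2 = -3, attained at (2, -1).

-3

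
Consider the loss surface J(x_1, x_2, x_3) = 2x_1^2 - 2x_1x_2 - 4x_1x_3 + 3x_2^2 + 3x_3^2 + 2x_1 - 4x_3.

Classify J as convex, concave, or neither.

convex

J is quadratic, so its Hessian is the constant matrix H = [[4, -2, -4], [-2, 6, 0], [-4, 0, 6]].
Leading principal minors: 4, 20, 24.
All positive ⇒ H ≻ 0 ⇒ convex.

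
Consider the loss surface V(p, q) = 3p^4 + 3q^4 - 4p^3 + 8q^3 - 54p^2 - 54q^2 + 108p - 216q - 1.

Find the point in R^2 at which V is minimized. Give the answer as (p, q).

V(p,q) separates as A(p) + B(q) − 1, so its minimum is min A + min B − 1.
A'(p) = 12(p - 3)(p - 1)(p + 3) vanishes at p ∈ {-3, 1, 3}; B'(q) = 12(q - 3)(q + 2)(q + 3) vanishes at q ∈ {-3, -2, 3}.
Local minima of A (where A''>0): A(-3)=-459, A(3)=-27. Local minima of B: B(-3)=189, B(3)=-675.
So the global minimum of V is A(-3) + B(3) − 1 = -459 − 675 − 1 = -1135, attained at (-3, 3).

(-3, 3)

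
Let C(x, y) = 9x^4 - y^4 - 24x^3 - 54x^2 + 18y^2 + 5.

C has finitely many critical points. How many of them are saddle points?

C separates as a function of x plus a function of y, so ∇C=0 decouples.
∂C/∂x = 36x(x - 3)(x + 1) = 0 at x ∈ {-1, 0, 3}; ∂C/∂y = -4y(y - 3)(y + 3) = 0 at y ∈ {-3, 0, 3}.
The Hessian is diagonal: diag(C_xx, C_yy). Second derivatives: C_xx(-1)=144, C_xx(0)=-108, C_xx(3)=432; C_yy(-3)=-72, C_yy(0)=36, C_yy(3)=-72.
Saddle points occur where the two diagonal entries have opposite signs: (-1, -3), (-1, 3), (0, 0), (3, -3), (3, 3). Count: 5.

5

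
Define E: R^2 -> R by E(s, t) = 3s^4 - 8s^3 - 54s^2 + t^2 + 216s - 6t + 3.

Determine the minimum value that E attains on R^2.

-681

E(s,t) separates as P(s) + Q(t) + 3, so its minimum is min P + min Q + 3.
P'(s) = 12(s - 3)(s - 2)(s + 3) vanishes at s ∈ {-3, 2, 3}; Q'(t) = 2(t - 3) vanishes at t ∈ {3}.
Local minima of P (where P''>0): P(-3)=-675, P(3)=189. Local minima of Q: Q(3)=-9.
So the global minimum of E is P(-3) + Q(3) + 3 = -675 − 9 + 3 = -681, attained at (-3, 3).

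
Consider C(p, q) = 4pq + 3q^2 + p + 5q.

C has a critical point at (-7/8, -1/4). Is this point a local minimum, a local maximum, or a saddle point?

saddle point

The Hessian of C is constant: H = [[0, 4], [4, 6]].
det(H) = 0·6 − 4² = -16.
Since det(H) < 0, H is indefinite and the critical point is a saddle point.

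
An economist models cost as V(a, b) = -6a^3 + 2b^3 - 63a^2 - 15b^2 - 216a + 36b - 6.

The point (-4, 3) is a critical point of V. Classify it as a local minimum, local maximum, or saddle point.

local minimum

The mixed partial ∂²V/∂a∂b is 0, so the Hessian at any point is diag(V_aa, V_bb) = diag(-18(2a + 7), 6(2b - 5)).
At (-4, 3): H = diag(18, 6).
Both eigenvalues are positive, so H is positive definite: a local minimum.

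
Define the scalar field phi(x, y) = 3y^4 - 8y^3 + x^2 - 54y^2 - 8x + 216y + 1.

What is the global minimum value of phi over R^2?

-690

phi(x,y) separates as P(x) + Q(y) + 1, so its minimum is min P + min Q + 1.
P'(x) = 2x - 8 vanishes at x ∈ {4}; Q'(y) = 12(y - 3)(y - 2)(y + 3) vanishes at y ∈ {-3, 2, 3}.
Local minima of P (where P''>0): P(4)=-16. Local minima of Q: Q(-3)=-675, Q(3)=189.
So the global minimum of phi is P(4) + Q(-3) + 1 = -16 − 675 + 1 = -690, attained at (4, -3).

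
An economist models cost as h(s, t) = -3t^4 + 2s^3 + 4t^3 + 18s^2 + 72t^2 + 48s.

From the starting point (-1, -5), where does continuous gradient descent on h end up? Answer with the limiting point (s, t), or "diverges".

h is separable, so gradient descent decouples: s follows -∂h/∂s, t follows -∂h/∂t.
∂h/∂s = 6(s + 2)(s + 4); at s=-1 this is 18, so s decreases.
∂h/∂t = -12t(t - 4)(t + 3); at t=-5 this is 1080, so t decreases.
The t-coordinate has no critical point in that direction and runs off to infinity.

diverges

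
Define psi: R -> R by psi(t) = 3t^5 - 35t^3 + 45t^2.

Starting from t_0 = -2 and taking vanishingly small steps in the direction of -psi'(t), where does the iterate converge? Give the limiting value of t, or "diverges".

0

psi'(t) = 15t(t - 2)(t - 1)(t + 3), so psi'(-2) = -360.
Gradient descent moves in the -psi' direction, i.e. t is increasing.
The nearest critical point in that direction is t = 0, where psi'' = 90 > 0 (a local minimum). The iterate converges there.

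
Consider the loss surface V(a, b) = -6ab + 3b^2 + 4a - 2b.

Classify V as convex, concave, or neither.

V is quadratic, so its Hessian is the constant matrix H = [[0, -6], [-6, 6]].
det(H) = -36, tr(H) = 6.
det(H) < 0, so H is indefinite: neither convex nor concave.

neither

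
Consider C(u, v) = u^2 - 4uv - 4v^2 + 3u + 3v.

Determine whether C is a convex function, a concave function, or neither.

C is quadratic, so its Hessian is the constant matrix H = [[2, -4], [-4, -8]].
det(H) = -32, tr(H) = -6.
det(H) < 0, so H is indefinite: neither convex nor concave.

neither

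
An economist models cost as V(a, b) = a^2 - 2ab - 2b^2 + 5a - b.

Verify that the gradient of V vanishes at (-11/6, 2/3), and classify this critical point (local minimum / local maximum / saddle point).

∇V = (2a - 2b + 5, -2a - 4b - 1); substituting (-11/6, 2/3) gives ∇V = (0, 0), so (-11/6, 2/3) is indeed a critical point.
The Hessian of V is constant: H = [[2, -2], [-2, -4]].
det(H) = 2·(-4) − (-2)² = -12.
Since det(H) < 0, H is indefinite and the critical point is a saddle point.

saddle point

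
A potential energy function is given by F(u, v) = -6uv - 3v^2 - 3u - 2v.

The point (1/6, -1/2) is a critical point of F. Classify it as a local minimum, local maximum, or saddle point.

The Hessian of F is constant: H = [[0, -6], [-6, -6]].
det(H) = 0·(-6) − (-6)² = -36.
Since det(H) < 0, H is indefinite and the critical point is a saddle point.

saddle point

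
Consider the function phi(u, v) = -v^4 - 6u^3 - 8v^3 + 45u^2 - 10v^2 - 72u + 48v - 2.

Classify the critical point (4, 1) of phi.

The mixed partial ∂²phi/∂u∂v is 0, so the Hessian at any point is diag(phi_uu, phi_vv) = diag(18(-2u + 5), -4(3v^2 + 12v + 5)).
At (4, 1): H = diag(-54, -80).
Both eigenvalues are negative, so H is negative definite: a local maximum.

local maximum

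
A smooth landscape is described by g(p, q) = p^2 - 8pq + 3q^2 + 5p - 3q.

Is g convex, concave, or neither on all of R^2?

g is quadratic, so its Hessian is the constant matrix H = [[2, -8], [-8, 6]].
det(H) = -52, tr(H) = 8.
det(H) < 0, so H is indefinite: neither convex nor concave.

neither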